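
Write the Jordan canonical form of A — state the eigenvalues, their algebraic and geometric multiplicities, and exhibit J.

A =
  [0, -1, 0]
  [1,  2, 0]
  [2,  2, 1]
J_2(1) ⊕ J_1(1)

The characteristic polynomial is
  det(x·I − A) = x^3 - 3*x^2 + 3*x - 1 = (x - 1)^3

Eigenvalues and multiplicities (the geometric multiplicity of λ is n − rank(A − λI), which equals the number of Jordan blocks for λ):
  λ = 1: algebraic multiplicity = 3, geometric multiplicity = 2

Determining the block sizes for each eigenvalue:
  λ = 1: 2 blocks summing to 3 forces exactly one block of size 2 and the rest size 1 → block sizes [2, 1]

Assembling the blocks gives a Jordan form
J =
  [1, 1, 0]
  [0, 1, 0]
  [0, 0, 1]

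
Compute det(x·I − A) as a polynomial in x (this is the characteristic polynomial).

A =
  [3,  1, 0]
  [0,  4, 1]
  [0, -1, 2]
x^3 - 9*x^2 + 27*x - 27

Expanding det(x·I − A) (e.g. by cofactor expansion or by noting that A is similar to its Jordan form J, which has the same characteristic polynomial as A) gives
  χ_A(x) = x^3 - 9*x^2 + 27*x - 27
which factors as (x - 3)^3. The eigenvalues (with algebraic multiplicities) are λ = 3 with multiplicity 3.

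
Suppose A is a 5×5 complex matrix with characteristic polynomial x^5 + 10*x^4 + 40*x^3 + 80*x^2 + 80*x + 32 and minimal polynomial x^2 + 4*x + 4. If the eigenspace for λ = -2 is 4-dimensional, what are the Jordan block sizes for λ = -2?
Block sizes for λ = -2: [2, 1, 1, 1]

Step 1 — from the characteristic polynomial, algebraic multiplicity of λ = -2 is 5. From dim ker(A − (-2)·I) = 4, there are exactly 4 Jordan blocks for λ = -2.
Step 2 — from the minimal polynomial, the factor (x + 2)^2 tells us the largest block for λ = -2 has size 2.
Step 3 — with total size 5, 4 blocks, and largest block 2, the block sizes (in nonincreasing order) are [2, 1, 1, 1].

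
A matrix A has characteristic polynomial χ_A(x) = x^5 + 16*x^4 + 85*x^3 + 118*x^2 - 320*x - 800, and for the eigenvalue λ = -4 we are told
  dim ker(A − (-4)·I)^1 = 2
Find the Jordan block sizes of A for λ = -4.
Block sizes for λ = -4: [1, 1]

From the dimensions of kernels of powers, the number of Jordan blocks of size at least j is d_j − d_{j−1} where d_j = dim ker(N^j) (with d_0 = 0). Computing the differences gives [2].
The number of blocks of size exactly k is (#blocks of size ≥ k) − (#blocks of size ≥ k + 1), so the partition is: 2 block(s) of size 1.
In nonincreasing order the block sizes are [1, 1].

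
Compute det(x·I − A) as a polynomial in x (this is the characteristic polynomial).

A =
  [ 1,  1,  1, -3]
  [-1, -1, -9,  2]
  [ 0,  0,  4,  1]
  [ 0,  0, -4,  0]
x^4 - 4*x^3 + 4*x^2

Expanding det(x·I − A) (e.g. by cofactor expansion or by noting that A is similar to its Jordan form J, which has the same characteristic polynomial as A) gives
  χ_A(x) = x^4 - 4*x^3 + 4*x^2
which factors as x^2*(x - 2)^2. The eigenvalues (with algebraic multiplicities) are λ = 0 with multiplicity 2, λ = 2 with multiplicity 2.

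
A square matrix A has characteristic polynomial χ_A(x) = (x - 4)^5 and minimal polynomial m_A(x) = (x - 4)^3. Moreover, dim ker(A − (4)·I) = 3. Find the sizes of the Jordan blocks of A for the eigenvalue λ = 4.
Block sizes for λ = 4: [3, 1, 1]

Step 1 — from the characteristic polynomial, algebraic multiplicity of λ = 4 is 5. From dim ker(A − (4)·I) = 3, there are exactly 3 Jordan blocks for λ = 4.
Step 2 — from the minimal polynomial, the factor (x − 4)^3 tells us the largest block for λ = 4 has size 3.
Step 3 — with total size 5, 3 blocks, and largest block 3, the block sizes (in nonincreasing order) are [3, 1, 1].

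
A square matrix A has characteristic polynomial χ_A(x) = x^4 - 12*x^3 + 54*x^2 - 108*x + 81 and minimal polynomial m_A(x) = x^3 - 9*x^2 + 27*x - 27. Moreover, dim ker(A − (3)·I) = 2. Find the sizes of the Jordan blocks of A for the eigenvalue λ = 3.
Block sizes for λ = 3: [3, 1]

Step 1 — from the characteristic polynomial, algebraic multiplicity of λ = 3 is 4. From dim ker(A − (3)·I) = 2, there are exactly 2 Jordan blocks for λ = 3.
Step 2 — from the minimal polynomial, the factor (x − 3)^3 tells us the largest block for λ = 3 has size 3.
Step 3 — with total size 4, 2 blocks, and largest block 3, the block sizes (in nonincreasing order) are [3, 1].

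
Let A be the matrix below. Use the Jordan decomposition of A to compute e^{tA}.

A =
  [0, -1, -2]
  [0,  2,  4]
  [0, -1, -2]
e^{tA} =
  [1, -t, -2*t]
  [0, 2*t + 1, 4*t]
  [0, -t, 1 - 2*t]

Strategy: write A = P · J · P⁻¹ where J is a Jordan canonical form, so e^{tA} = P · e^{tJ} · P⁻¹, and e^{tJ} can be computed block-by-block.

A has Jordan form
J =
  [0, 1, 0]
  [0, 0, 0]
  [0, 0, 0]
(up to reordering of blocks).

Per-block formulas:
  For a 1×1 block at λ = 0: exp(t · [0]) = [e^(0t)].
  For a 2×2 Jordan block J_2(0): exp(t · J_2(0)) = e^(0t)·(I + t·N), where N is the 2×2 nilpotent shift.

After assembling e^{tJ} and conjugating by P, we get:

e^{tA} =
  [1, -t, -2*t]
  [0, 2*t + 1, 4*t]
  [0, -t, 1 - 2*t]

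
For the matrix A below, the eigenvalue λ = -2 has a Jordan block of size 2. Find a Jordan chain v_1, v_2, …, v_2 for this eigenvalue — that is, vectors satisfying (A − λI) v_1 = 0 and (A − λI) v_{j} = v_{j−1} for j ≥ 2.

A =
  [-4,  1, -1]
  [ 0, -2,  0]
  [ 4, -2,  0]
A Jordan chain for λ = -2 of length 2:
v_1 = (-2, 0, 4)ᵀ
v_2 = (1, 0, 0)ᵀ

Let N = A − (-2)·I. We want v_2 with N^2 v_2 = 0 but N^1 v_2 ≠ 0; then v_{j-1} := N · v_j for j = 2, …, 2.

Pick v_2 = (1, 0, 0)ᵀ.
Then v_1 = N · v_2 = (-2, 0, 4)ᵀ.

Sanity check: (A − (-2)·I) v_1 = (0, 0, 0)ᵀ = 0. ✓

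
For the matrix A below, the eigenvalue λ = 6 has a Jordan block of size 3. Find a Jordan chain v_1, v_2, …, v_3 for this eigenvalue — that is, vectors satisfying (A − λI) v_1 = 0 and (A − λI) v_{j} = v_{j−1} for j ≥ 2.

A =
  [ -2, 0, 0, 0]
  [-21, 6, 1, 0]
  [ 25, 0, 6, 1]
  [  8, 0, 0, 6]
A Jordan chain for λ = 6 of length 3:
v_1 = (0, 1, 0, 0)ᵀ
v_2 = (0, 0, 1, 0)ᵀ
v_3 = (0, 0, 0, 1)ᵀ

Let N = A − (6)·I. We want v_3 with N^3 v_3 = 0 but N^2 v_3 ≠ 0; then v_{j-1} := N · v_j for j = 3, …, 2.

Pick v_3 = (0, 0, 0, 1)ᵀ.
Then v_2 = N · v_3 = (0, 0, 1, 0)ᵀ.
Then v_1 = N · v_2 = (0, 1, 0, 0)ᵀ.

Sanity check: (A − (6)·I) v_1 = (0, 0, 0, 0)ᵀ = 0. ✓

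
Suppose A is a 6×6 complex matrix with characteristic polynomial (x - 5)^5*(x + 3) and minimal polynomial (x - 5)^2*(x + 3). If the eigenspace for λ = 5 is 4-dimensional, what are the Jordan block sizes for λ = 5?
Block sizes for λ = 5: [2, 1, 1, 1]

Step 1 — from the characteristic polynomial, algebraic multiplicity of λ = 5 is 5. From dim ker(A − (5)·I) = 4, there are exactly 4 Jordan blocks for λ = 5.
Step 2 — from the minimal polynomial, the factor (x − 5)^2 tells us the largest block for λ = 5 has size 2.
Step 3 — with total size 5, 4 blocks, and largest block 2, the block sizes (in nonincreasing order) are [2, 1, 1, 1].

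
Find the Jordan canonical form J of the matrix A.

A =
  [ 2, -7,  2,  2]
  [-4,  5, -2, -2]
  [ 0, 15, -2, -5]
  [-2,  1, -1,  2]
J_1(-2) ⊕ J_2(3) ⊕ J_1(3)

The characteristic polynomial is
  det(x·I − A) = x^4 - 7*x^3 + 9*x^2 + 27*x - 54 = (x - 3)^3*(x + 2)

Eigenvalues and multiplicities (the geometric multiplicity of λ is n − rank(A − λI), which equals the number of Jordan blocks for λ):
  λ = -2: algebraic multiplicity = 1, geometric multiplicity = 1
  λ = 3: algebraic multiplicity = 3, geometric multiplicity = 2

Determining the block sizes for each eigenvalue:
  λ = -2: one block (gm = 1), so the single block has size am = 1 → block sizes [1]
  λ = 3: 2 blocks summing to 3 forces exactly one block of size 2 and the rest size 1 → block sizes [2, 1]

Assembling the blocks gives a Jordan form
J =
  [-2, 0, 0, 0]
  [ 0, 3, 1, 0]
  [ 0, 0, 3, 0]
  [ 0, 0, 0, 3]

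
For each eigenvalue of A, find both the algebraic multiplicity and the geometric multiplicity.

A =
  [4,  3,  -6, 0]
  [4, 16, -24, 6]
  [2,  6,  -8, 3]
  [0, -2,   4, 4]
λ = 4: alg = 4, geom = 2

Step 1 — factor the characteristic polynomial to read off the algebraic multiplicities:
  χ_A(x) = (x - 4)^4

Step 2 — compute geometric multiplicities via the rank-nullity identity g(λ) = n − rank(A − λI):
  rank(A − (4)·I) = 2, so dim ker(A − (4)·I) = n − 2 = 2

Summary:
  λ = 4: algebraic multiplicity = 4, geometric multiplicity = 2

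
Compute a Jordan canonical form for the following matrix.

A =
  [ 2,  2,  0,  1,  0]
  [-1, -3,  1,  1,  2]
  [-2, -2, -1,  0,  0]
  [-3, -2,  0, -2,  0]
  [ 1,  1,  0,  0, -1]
J_3(-1) ⊕ J_2(-1)

The characteristic polynomial is
  det(x·I − A) = x^5 + 5*x^4 + 10*x^3 + 10*x^2 + 5*x + 1 = (x + 1)^5

Eigenvalues and multiplicities (the geometric multiplicity of λ is n − rank(A − λI), which equals the number of Jordan blocks for λ):
  λ = -1: algebraic multiplicity = 5, geometric multiplicity = 2

Determining the block sizes for each eigenvalue:
  λ = -1: with am = 5 and gm = 2, the partition is not yet determined (e.g. several partitions of 5 into 2 parts exist). Let N = A − (-1)·I. Computing rank(N^1) = 3, rank(N^2) = 1, rank(N^3) = 0; the number of blocks of size ≥ j is rank(N^{j−1}) − rank(N^j), giving [2, 2, 1]. So we have 1 block(s) of size 3, 1 block(s) of size 2 → block sizes [3, 2]

Assembling the blocks gives a Jordan form
J =
  [-1,  1,  0,  0,  0]
  [ 0, -1,  1,  0,  0]
  [ 0,  0, -1,  0,  0]
  [ 0,  0,  0, -1,  1]
  [ 0,  0,  0,  0, -1]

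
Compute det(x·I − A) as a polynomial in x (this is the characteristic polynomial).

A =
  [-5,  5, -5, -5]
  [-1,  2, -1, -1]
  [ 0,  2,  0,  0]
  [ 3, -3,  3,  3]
x^4

Expanding det(x·I − A) (e.g. by cofactor expansion or by noting that A is similar to its Jordan form J, which has the same characteristic polynomial as A) gives
  χ_A(x) = x^4
which factors as x^4. The eigenvalues (with algebraic multiplicities) are λ = 0 with multiplicity 4.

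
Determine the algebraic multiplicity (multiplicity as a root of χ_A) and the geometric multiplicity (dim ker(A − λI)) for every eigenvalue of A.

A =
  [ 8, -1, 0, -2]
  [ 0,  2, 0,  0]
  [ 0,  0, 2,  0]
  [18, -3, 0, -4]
λ = 2: alg = 4, geom = 3

Step 1 — factor the characteristic polynomial to read off the algebraic multiplicities:
  χ_A(x) = (x - 2)^4

Step 2 — compute geometric multiplicities via the rank-nullity identity g(λ) = n − rank(A − λI):
  rank(A − (2)·I) = 1, so dim ker(A − (2)·I) = n − 1 = 3

Summary:
  λ = 2: algebraic multiplicity = 4, geometric multiplicity = 3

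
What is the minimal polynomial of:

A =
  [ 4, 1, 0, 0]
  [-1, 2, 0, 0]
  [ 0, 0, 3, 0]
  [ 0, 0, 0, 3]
x^2 - 6*x + 9

The characteristic polynomial is χ_A(x) = (x - 3)^4, so the eigenvalues are known. The minimal polynomial is
  m_A(x) = Π_λ (x − λ)^{k_λ}
where k_λ is the size of the *largest* Jordan block for λ (equivalently, the smallest k with (A − λI)^k v = 0 for every generalised eigenvector v of λ).

  λ = 3: largest Jordan block has size 2, contributing (x − 3)^2

So m_A(x) = (x - 3)^2 = x^2 - 6*x + 9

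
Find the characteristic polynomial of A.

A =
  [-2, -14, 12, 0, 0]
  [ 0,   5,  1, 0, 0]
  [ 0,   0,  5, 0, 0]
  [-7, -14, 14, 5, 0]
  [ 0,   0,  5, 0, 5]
x^5 - 18*x^4 + 110*x^3 - 200*x^2 - 375*x + 1250

Expanding det(x·I − A) (e.g. by cofactor expansion or by noting that A is similar to its Jordan form J, which has the same characteristic polynomial as A) gives
  χ_A(x) = x^5 - 18*x^4 + 110*x^3 - 200*x^2 - 375*x + 1250
which factors as (x - 5)^4*(x + 2). The eigenvalues (with algebraic multiplicities) are λ = -2 with multiplicity 1, λ = 5 with multiplicity 4.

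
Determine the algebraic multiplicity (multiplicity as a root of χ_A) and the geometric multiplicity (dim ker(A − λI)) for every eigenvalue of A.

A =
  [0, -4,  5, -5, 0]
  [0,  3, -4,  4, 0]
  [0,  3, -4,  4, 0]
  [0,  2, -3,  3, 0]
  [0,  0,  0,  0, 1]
λ = 0: alg = 2, geom = 2; λ = 1: alg = 3, geom = 2

Step 1 — factor the characteristic polynomial to read off the algebraic multiplicities:
  χ_A(x) = x^2*(x - 1)^3

Step 2 — compute geometric multiplicities via the rank-nullity identity g(λ) = n − rank(A − λI):
  rank(A − (0)·I) = 3, so dim ker(A − (0)·I) = n − 3 = 2
  rank(A − (1)·I) = 3, so dim ker(A − (1)·I) = n − 3 = 2

Summary:
  λ = 0: algebraic multiplicity = 2, geometric multiplicity = 2
  λ = 1: algebraic multiplicity = 3, geometric multiplicity = 2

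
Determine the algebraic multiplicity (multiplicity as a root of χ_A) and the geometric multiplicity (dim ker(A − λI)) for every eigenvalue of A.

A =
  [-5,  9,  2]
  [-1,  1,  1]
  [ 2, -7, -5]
λ = -3: alg = 3, geom = 1

Step 1 — factor the characteristic polynomial to read off the algebraic multiplicities:
  χ_A(x) = (x + 3)^3

Step 2 — compute geometric multiplicities via the rank-nullity identity g(λ) = n − rank(A − λI):
  rank(A − (-3)·I) = 2, so dim ker(A − (-3)·I) = n − 2 = 1

Summary:
  λ = -3: algebraic multiplicity = 3, geometric multiplicity = 1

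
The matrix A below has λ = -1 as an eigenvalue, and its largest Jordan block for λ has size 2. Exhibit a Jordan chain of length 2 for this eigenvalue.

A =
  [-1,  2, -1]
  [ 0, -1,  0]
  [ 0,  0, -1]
A Jordan chain for λ = -1 of length 2:
v_1 = (2, 0, 0)ᵀ
v_2 = (0, 1, 0)ᵀ

Let N = A − (-1)·I. We want v_2 with N^2 v_2 = 0 but N^1 v_2 ≠ 0; then v_{j-1} := N · v_j for j = 2, …, 2.

Pick v_2 = (0, 1, 0)ᵀ.
Then v_1 = N · v_2 = (2, 0, 0)ᵀ.

Sanity check: (A − (-1)·I) v_1 = (0, 0, 0)ᵀ = 0. ✓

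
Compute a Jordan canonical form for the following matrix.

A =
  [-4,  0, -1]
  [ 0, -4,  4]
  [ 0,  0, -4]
J_2(-4) ⊕ J_1(-4)

The characteristic polynomial is
  det(x·I − A) = x^3 + 12*x^2 + 48*x + 64 = (x + 4)^3

Eigenvalues and multiplicities (the geometric multiplicity of λ is n − rank(A − λI), which equals the number of Jordan blocks for λ):
  λ = -4: algebraic multiplicity = 3, geometric multiplicity = 2

Determining the block sizes for each eigenvalue:
  λ = -4: 2 blocks summing to 3 forces exactly one block of size 2 and the rest size 1 → block sizes [2, 1]

Assembling the blocks gives a Jordan form
J =
  [-4,  1,  0]
  [ 0, -4,  0]
  [ 0,  0, -4]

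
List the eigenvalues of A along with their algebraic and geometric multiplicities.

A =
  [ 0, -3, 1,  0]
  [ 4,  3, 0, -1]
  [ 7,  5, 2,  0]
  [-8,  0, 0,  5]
λ = 1: alg = 1, geom = 1; λ = 3: alg = 3, geom = 1

Step 1 — factor the characteristic polynomial to read off the algebraic multiplicities:
  χ_A(x) = (x - 3)^3*(x - 1)

Step 2 — compute geometric multiplicities via the rank-nullity identity g(λ) = n − rank(A − λI):
  rank(A − (1)·I) = 3, so dim ker(A − (1)·I) = n − 3 = 1
  rank(A − (3)·I) = 3, so dim ker(A − (3)·I) = n − 3 = 1

Summary:
  λ = 1: algebraic multiplicity = 1, geometric multiplicity = 1
  λ = 3: algebraic multiplicity = 3, geometric multiplicity = 1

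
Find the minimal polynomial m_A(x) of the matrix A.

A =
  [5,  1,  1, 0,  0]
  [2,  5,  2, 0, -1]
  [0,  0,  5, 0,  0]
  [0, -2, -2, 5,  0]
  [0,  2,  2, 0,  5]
x^3 - 15*x^2 + 75*x - 125

The characteristic polynomial is χ_A(x) = (x - 5)^5, so the eigenvalues are known. The minimal polynomial is
  m_A(x) = Π_λ (x − λ)^{k_λ}
where k_λ is the size of the *largest* Jordan block for λ (equivalently, the smallest k with (A − λI)^k v = 0 for every generalised eigenvector v of λ).

  λ = 5: largest Jordan block has size 3, contributing (x − 5)^3

So m_A(x) = (x - 5)^3 = x^3 - 15*x^2 + 75*x - 125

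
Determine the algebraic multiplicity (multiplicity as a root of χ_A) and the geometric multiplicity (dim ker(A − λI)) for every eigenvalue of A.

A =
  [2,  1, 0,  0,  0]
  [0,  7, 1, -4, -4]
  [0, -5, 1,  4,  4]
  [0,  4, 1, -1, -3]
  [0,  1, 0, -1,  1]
λ = 2: alg = 5, geom = 2

Step 1 — factor the characteristic polynomial to read off the algebraic multiplicities:
  χ_A(x) = (x - 2)^5

Step 2 — compute geometric multiplicities via the rank-nullity identity g(λ) = n − rank(A − λI):
  rank(A − (2)·I) = 3, so dim ker(A − (2)·I) = n − 3 = 2

Summary:
  λ = 2: algebraic multiplicity = 5, geometric multiplicity = 2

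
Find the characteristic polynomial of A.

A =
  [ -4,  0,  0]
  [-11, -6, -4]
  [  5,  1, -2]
x^3 + 12*x^2 + 48*x + 64

Expanding det(x·I − A) (e.g. by cofactor expansion or by noting that A is similar to its Jordan form J, which has the same characteristic polynomial as A) gives
  χ_A(x) = x^3 + 12*x^2 + 48*x + 64
which factors as (x + 4)^3. The eigenvalues (with algebraic multiplicities) are λ = -4 with multiplicity 3.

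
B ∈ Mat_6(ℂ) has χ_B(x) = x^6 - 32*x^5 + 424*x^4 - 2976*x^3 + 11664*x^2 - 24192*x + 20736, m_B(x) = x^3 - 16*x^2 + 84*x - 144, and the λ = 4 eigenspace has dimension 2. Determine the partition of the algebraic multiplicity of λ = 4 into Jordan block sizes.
Block sizes for λ = 4: [1, 1]

Step 1 — from the characteristic polynomial, algebraic multiplicity of λ = 4 is 2. From dim ker(B − (4)·I) = 2, there are exactly 2 Jordan blocks for λ = 4.
Step 2 — from the minimal polynomial, the factor (x − 4) tells us the largest block for λ = 4 has size 1.
Step 3 — with total size 2, 2 blocks, and largest block 1, the block sizes (in nonincreasing order) are [1, 1].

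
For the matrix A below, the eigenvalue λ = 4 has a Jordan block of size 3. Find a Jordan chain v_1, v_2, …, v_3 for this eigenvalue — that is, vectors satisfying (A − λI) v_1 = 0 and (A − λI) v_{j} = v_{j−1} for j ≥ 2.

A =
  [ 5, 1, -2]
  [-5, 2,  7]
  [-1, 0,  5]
A Jordan chain for λ = 4 of length 3:
v_1 = (-2, -2, -2)ᵀ
v_2 = (1, -5, -1)ᵀ
v_3 = (1, 0, 0)ᵀ

Let N = A − (4)·I. We want v_3 with N^3 v_3 = 0 but N^2 v_3 ≠ 0; then v_{j-1} := N · v_j for j = 3, …, 2.

Pick v_3 = (1, 0, 0)ᵀ.
Then v_2 = N · v_3 = (1, -5, -1)ᵀ.
Then v_1 = N · v_2 = (-2, -2, -2)ᵀ.

Sanity check: (A − (4)·I) v_1 = (0, 0, 0)ᵀ = 0. ✓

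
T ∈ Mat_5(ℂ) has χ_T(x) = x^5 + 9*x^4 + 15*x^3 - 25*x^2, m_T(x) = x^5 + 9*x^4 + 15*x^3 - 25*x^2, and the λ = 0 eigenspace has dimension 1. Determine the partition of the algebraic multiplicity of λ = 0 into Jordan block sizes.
Block sizes for λ = 0: [2]

Step 1 — from the characteristic polynomial, algebraic multiplicity of λ = 0 is 2. From dim ker(T − (0)·I) = 1, there are exactly 1 Jordan blocks for λ = 0.
Step 2 — from the minimal polynomial, the factor (x − 0)^2 tells us the largest block for λ = 0 has size 2.
Step 3 — with total size 2, 1 blocks, and largest block 2, the block sizes (in nonincreasing order) are [2].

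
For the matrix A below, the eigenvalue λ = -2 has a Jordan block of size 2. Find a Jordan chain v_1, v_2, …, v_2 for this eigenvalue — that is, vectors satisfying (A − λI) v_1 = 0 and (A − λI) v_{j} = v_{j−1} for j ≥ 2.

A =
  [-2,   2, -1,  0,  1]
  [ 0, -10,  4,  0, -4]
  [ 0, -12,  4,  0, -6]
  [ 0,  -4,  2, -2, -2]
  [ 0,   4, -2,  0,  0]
A Jordan chain for λ = -2 of length 2:
v_1 = (2, -8, -12, -4, 4)ᵀ
v_2 = (0, 1, 0, 0, 0)ᵀ

Let N = A − (-2)·I. We want v_2 with N^2 v_2 = 0 but N^1 v_2 ≠ 0; then v_{j-1} := N · v_j for j = 2, …, 2.

Pick v_2 = (0, 1, 0, 0, 0)ᵀ.
Then v_1 = N · v_2 = (2, -8, -12, -4, 4)ᵀ.

Sanity check: (A − (-2)·I) v_1 = (0, 0, 0, 0, 0)ᵀ = 0. ✓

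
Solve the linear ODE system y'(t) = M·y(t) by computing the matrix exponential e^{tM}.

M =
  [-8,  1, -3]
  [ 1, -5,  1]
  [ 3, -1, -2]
e^{tM} =
  [t^2*exp(-5*t)/2 - 3*t*exp(-5*t) + exp(-5*t), t*exp(-5*t), t^2*exp(-5*t)/2 - 3*t*exp(-5*t)]
  [t*exp(-5*t), exp(-5*t), t*exp(-5*t)]
  [-t^2*exp(-5*t)/2 + 3*t*exp(-5*t), -t*exp(-5*t), -t^2*exp(-5*t)/2 + 3*t*exp(-5*t) + exp(-5*t)]

Strategy: write M = P · J · P⁻¹ where J is a Jordan canonical form, so e^{tM} = P · e^{tJ} · P⁻¹, and e^{tJ} can be computed block-by-block.

M has Jordan form
J =
  [-5,  1,  0]
  [ 0, -5,  1]
  [ 0,  0, -5]
(up to reordering of blocks).

Per-block formulas:
  For a 3×3 Jordan block J_3(-5): exp(t · J_3(-5)) = e^(-5t)·(I + t·N + (t^2/2)·N^2), where N is the 3×3 nilpotent shift.

After assembling e^{tJ} and conjugating by P, we get:

e^{tM} =
  [t^2*exp(-5*t)/2 - 3*t*exp(-5*t) + exp(-5*t), t*exp(-5*t), t^2*exp(-5*t)/2 - 3*t*exp(-5*t)]
  [t*exp(-5*t), exp(-5*t), t*exp(-5*t)]
  [-t^2*exp(-5*t)/2 + 3*t*exp(-5*t), -t*exp(-5*t), -t^2*exp(-5*t)/2 + 3*t*exp(-5*t) + exp(-5*t)]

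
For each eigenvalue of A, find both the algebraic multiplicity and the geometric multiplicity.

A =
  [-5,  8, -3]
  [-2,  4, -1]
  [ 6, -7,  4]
λ = 1: alg = 3, geom = 1

Step 1 — factor the characteristic polynomial to read off the algebraic multiplicities:
  χ_A(x) = (x - 1)^3

Step 2 — compute geometric multiplicities via the rank-nullity identity g(λ) = n − rank(A − λI):
  rank(A − (1)·I) = 2, so dim ker(A − (1)·I) = n − 2 = 1

Summary:
  λ = 1: algebraic multiplicity = 3, geometric multiplicity = 1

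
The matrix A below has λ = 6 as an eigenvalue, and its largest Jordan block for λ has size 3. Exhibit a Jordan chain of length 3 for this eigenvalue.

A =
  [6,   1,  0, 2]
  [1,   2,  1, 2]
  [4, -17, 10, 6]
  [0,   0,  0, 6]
A Jordan chain for λ = 6 of length 3:
v_1 = (1, 0, -1, 0)ᵀ
v_2 = (0, 1, 4, 0)ᵀ
v_3 = (1, 0, 0, 0)ᵀ

Let N = A − (6)·I. We want v_3 with N^3 v_3 = 0 but N^2 v_3 ≠ 0; then v_{j-1} := N · v_j for j = 3, …, 2.

Pick v_3 = (1, 0, 0, 0)ᵀ.
Then v_2 = N · v_3 = (0, 1, 4, 0)ᵀ.
Then v_1 = N · v_2 = (1, 0, -1, 0)ᵀ.

Sanity check: (A − (6)·I) v_1 = (0, 0, 0, 0)ᵀ = 0. ✓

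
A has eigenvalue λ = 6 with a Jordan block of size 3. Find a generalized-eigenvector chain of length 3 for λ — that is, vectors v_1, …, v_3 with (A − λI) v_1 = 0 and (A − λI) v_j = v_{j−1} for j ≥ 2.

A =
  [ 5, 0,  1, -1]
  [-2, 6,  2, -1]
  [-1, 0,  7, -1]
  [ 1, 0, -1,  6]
A Jordan chain for λ = 6 of length 3:
v_1 = (-1, -1, -1, 0)ᵀ
v_2 = (-1, -2, -1, 1)ᵀ
v_3 = (1, 0, 0, 0)ᵀ

Let N = A − (6)·I. We want v_3 with N^3 v_3 = 0 but N^2 v_3 ≠ 0; then v_{j-1} := N · v_j for j = 3, …, 2.

Pick v_3 = (1, 0, 0, 0)ᵀ.
Then v_2 = N · v_3 = (-1, -2, -1, 1)ᵀ.
Then v_1 = N · v_2 = (-1, -1, -1, 0)ᵀ.

Sanity check: (A − (6)·I) v_1 = (0, 0, 0, 0)ᵀ = 0. ✓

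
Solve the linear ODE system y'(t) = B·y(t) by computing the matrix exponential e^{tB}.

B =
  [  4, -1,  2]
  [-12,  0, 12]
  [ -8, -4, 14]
e^{tB} =
  [-2*t*exp(6*t) + exp(6*t), -t*exp(6*t), 2*t*exp(6*t)]
  [-12*t*exp(6*t), -6*t*exp(6*t) + exp(6*t), 12*t*exp(6*t)]
  [-8*t*exp(6*t), -4*t*exp(6*t), 8*t*exp(6*t) + exp(6*t)]

Strategy: write B = P · J · P⁻¹ where J is a Jordan canonical form, so e^{tB} = P · e^{tJ} · P⁻¹, and e^{tJ} can be computed block-by-block.

B has Jordan form
J =
  [6, 1, 0]
  [0, 6, 0]
  [0, 0, 6]
(up to reordering of blocks).

Per-block formulas:
  For a 1×1 block at λ = 6: exp(t · [6]) = [e^(6t)].
  For a 2×2 Jordan block J_2(6): exp(t · J_2(6)) = e^(6t)·(I + t·N), where N is the 2×2 nilpotent shift.

After assembling e^{tJ} and conjugating by P, we get:

e^{tB} =
  [-2*t*exp(6*t) + exp(6*t), -t*exp(6*t), 2*t*exp(6*t)]
  [-12*t*exp(6*t), -6*t*exp(6*t) + exp(6*t), 12*t*exp(6*t)]
  [-8*t*exp(6*t), -4*t*exp(6*t), 8*t*exp(6*t) + exp(6*t)]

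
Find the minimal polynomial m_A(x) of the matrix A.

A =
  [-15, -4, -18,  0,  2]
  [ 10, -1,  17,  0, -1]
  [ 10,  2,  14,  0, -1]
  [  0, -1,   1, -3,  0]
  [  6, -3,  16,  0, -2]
x^4 + 4*x^3 - 18*x^2 - 108*x - 135

The characteristic polynomial is χ_A(x) = (x - 5)*(x + 3)^4, so the eigenvalues are known. The minimal polynomial is
  m_A(x) = Π_λ (x − λ)^{k_λ}
where k_λ is the size of the *largest* Jordan block for λ (equivalently, the smallest k with (A − λI)^k v = 0 for every generalised eigenvector v of λ).

  λ = -3: largest Jordan block has size 3, contributing (x + 3)^3
  λ = 5: largest Jordan block has size 1, contributing (x − 5)

So m_A(x) = (x - 5)*(x + 3)^3 = x^4 + 4*x^3 - 18*x^2 - 108*x - 135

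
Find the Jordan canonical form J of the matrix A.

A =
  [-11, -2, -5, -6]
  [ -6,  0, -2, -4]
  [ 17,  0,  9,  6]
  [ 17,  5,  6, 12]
J_3(2) ⊕ J_1(4)

The characteristic polynomial is
  det(x·I − A) = x^4 - 10*x^3 + 36*x^2 - 56*x + 32 = (x - 4)*(x - 2)^3

Eigenvalues and multiplicities (the geometric multiplicity of λ is n − rank(A − λI), which equals the number of Jordan blocks for λ):
  λ = 2: algebraic multiplicity = 3, geometric multiplicity = 1
  λ = 4: algebraic multiplicity = 1, geometric multiplicity = 1

Determining the block sizes for each eigenvalue:
  λ = 2: one block (gm = 1), so the single block has size am = 3 → block sizes [3]
  λ = 4: one block (gm = 1), so the single block has size am = 1 → block sizes [1]

Assembling the blocks gives a Jordan form
J =
  [2, 1, 0, 0]
  [0, 2, 1, 0]
  [0, 0, 2, 0]
  [0, 0, 0, 4]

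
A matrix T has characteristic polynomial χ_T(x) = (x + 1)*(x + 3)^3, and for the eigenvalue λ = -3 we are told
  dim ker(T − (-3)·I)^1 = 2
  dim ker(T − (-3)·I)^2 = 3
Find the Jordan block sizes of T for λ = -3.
Block sizes for λ = -3: [2, 1]

From the dimensions of kernels of powers, the number of Jordan blocks of size at least j is d_j − d_{j−1} where d_j = dim ker(N^j) (with d_0 = 0). Computing the differences gives [2, 1].
The number of blocks of size exactly k is (#blocks of size ≥ k) − (#blocks of size ≥ k + 1), so the partition is: 1 block(s) of size 1, 1 block(s) of size 2.
In nonincreasing order the block sizes are [2, 1].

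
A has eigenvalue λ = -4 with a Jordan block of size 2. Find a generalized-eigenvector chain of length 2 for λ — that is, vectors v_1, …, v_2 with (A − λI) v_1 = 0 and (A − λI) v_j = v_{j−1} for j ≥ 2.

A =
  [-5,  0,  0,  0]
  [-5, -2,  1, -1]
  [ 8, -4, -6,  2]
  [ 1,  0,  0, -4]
A Jordan chain for λ = -4 of length 2:
v_1 = (0, 2, -4, 0)ᵀ
v_2 = (0, 1, 0, 0)ᵀ

Let N = A − (-4)·I. We want v_2 with N^2 v_2 = 0 but N^1 v_2 ≠ 0; then v_{j-1} := N · v_j for j = 2, …, 2.

Pick v_2 = (0, 1, 0, 0)ᵀ.
Then v_1 = N · v_2 = (0, 2, -4, 0)ᵀ.

Sanity check: (A − (-4)·I) v_1 = (0, 0, 0, 0)ᵀ = 0. ✓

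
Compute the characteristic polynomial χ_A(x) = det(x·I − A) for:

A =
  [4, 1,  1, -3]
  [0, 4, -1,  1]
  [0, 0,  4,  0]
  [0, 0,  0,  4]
x^4 - 16*x^3 + 96*x^2 - 256*x + 256

Expanding det(x·I − A) (e.g. by cofactor expansion or by noting that A is similar to its Jordan form J, which has the same characteristic polynomial as A) gives
  χ_A(x) = x^4 - 16*x^3 + 96*x^2 - 256*x + 256
which factors as (x - 4)^4. The eigenvalues (with algebraic multiplicities) are λ = 4 with multiplicity 4.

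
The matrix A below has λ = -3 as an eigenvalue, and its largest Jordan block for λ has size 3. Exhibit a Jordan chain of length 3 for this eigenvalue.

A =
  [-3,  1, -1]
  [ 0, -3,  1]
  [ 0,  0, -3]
A Jordan chain for λ = -3 of length 3:
v_1 = (1, 0, 0)ᵀ
v_2 = (-1, 1, 0)ᵀ
v_3 = (0, 0, 1)ᵀ

Let N = A − (-3)·I. We want v_3 with N^3 v_3 = 0 but N^2 v_3 ≠ 0; then v_{j-1} := N · v_j for j = 3, …, 2.

Pick v_3 = (0, 0, 1)ᵀ.
Then v_2 = N · v_3 = (-1, 1, 0)ᵀ.
Then v_1 = N · v_2 = (1, 0, 0)ᵀ.

Sanity check: (A − (-3)·I) v_1 = (0, 0, 0)ᵀ = 0. ✓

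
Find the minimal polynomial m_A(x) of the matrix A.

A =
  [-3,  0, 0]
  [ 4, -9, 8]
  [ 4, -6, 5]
x^2 + 4*x + 3

The characteristic polynomial is χ_A(x) = (x + 1)*(x + 3)^2, so the eigenvalues are known. The minimal polynomial is
  m_A(x) = Π_λ (x − λ)^{k_λ}
where k_λ is the size of the *largest* Jordan block for λ (equivalently, the smallest k with (A − λI)^k v = 0 for every generalised eigenvector v of λ).

  λ = -3: largest Jordan block has size 1, contributing (x + 3)
  λ = -1: largest Jordan block has size 1, contributing (x + 1)

So m_A(x) = (x + 1)*(x + 3) = x^2 + 4*x + 3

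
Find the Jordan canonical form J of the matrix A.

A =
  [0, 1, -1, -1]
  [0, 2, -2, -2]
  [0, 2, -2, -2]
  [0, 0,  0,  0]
J_2(0) ⊕ J_1(0) ⊕ J_1(0)

The characteristic polynomial is
  det(x·I − A) = x^4

Eigenvalues and multiplicities (the geometric multiplicity of λ is n − rank(A − λI), which equals the number of Jordan blocks for λ):
  λ = 0: algebraic multiplicity = 4, geometric multiplicity = 3

Determining the block sizes for each eigenvalue:
  λ = 0: 3 blocks summing to 4 forces exactly one block of size 2 and the rest size 1 → block sizes [2, 1, 1]

Assembling the blocks gives a Jordan form
J =
  [0, 1, 0, 0]
  [0, 0, 0, 0]
  [0, 0, 0, 0]
  [0, 0, 0, 0]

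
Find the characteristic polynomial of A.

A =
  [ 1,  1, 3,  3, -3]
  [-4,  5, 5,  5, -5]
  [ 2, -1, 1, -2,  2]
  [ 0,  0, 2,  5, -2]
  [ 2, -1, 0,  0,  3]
x^5 - 15*x^4 + 90*x^3 - 270*x^2 + 405*x - 243

Expanding det(x·I − A) (e.g. by cofactor expansion or by noting that A is similar to its Jordan form J, which has the same characteristic polynomial as A) gives
  χ_A(x) = x^5 - 15*x^4 + 90*x^3 - 270*x^2 + 405*x - 243
which factors as (x - 3)^5. The eigenvalues (with algebraic multiplicities) are λ = 3 with multiplicity 5.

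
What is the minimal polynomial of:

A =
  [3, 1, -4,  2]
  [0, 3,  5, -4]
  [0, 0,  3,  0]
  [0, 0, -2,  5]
x^4 - 14*x^3 + 72*x^2 - 162*x + 135

The characteristic polynomial is χ_A(x) = (x - 5)*(x - 3)^3, so the eigenvalues are known. The minimal polynomial is
  m_A(x) = Π_λ (x − λ)^{k_λ}
where k_λ is the size of the *largest* Jordan block for λ (equivalently, the smallest k with (A − λI)^k v = 0 for every generalised eigenvector v of λ).

  λ = 3: largest Jordan block has size 3, contributing (x − 3)^3
  λ = 5: largest Jordan block has size 1, contributing (x − 5)

So m_A(x) = (x - 5)*(x - 3)^3 = x^4 - 14*x^3 + 72*x^2 - 162*x + 135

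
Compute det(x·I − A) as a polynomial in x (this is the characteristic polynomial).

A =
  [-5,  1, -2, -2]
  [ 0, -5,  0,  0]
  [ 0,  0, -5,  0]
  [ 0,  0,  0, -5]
x^4 + 20*x^3 + 150*x^2 + 500*x + 625

Expanding det(x·I − A) (e.g. by cofactor expansion or by noting that A is similar to its Jordan form J, which has the same characteristic polynomial as A) gives
  χ_A(x) = x^4 + 20*x^3 + 150*x^2 + 500*x + 625
which factors as (x + 5)^4. The eigenvalues (with algebraic multiplicities) are λ = -5 with multiplicity 4.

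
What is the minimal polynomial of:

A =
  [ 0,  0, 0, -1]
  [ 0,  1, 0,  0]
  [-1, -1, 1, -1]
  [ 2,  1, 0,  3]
x^3 - 4*x^2 + 5*x - 2

The characteristic polynomial is χ_A(x) = (x - 2)*(x - 1)^3, so the eigenvalues are known. The minimal polynomial is
  m_A(x) = Π_λ (x − λ)^{k_λ}
where k_λ is the size of the *largest* Jordan block for λ (equivalently, the smallest k with (A − λI)^k v = 0 for every generalised eigenvector v of λ).

  λ = 1: largest Jordan block has size 2, contributing (x − 1)^2
  λ = 2: largest Jordan block has size 1, contributing (x − 2)

So m_A(x) = (x - 2)*(x - 1)^2 = x^3 - 4*x^2 + 5*x - 2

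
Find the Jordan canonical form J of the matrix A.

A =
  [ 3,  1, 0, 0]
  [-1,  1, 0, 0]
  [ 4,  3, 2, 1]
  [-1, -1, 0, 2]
J_2(2) ⊕ J_2(2)

The characteristic polynomial is
  det(x·I − A) = x^4 - 8*x^3 + 24*x^2 - 32*x + 16 = (x - 2)^4

Eigenvalues and multiplicities (the geometric multiplicity of λ is n − rank(A − λI), which equals the number of Jordan blocks for λ):
  λ = 2: algebraic multiplicity = 4, geometric multiplicity = 2

Determining the block sizes for each eigenvalue:
  λ = 2: with am = 4 and gm = 2, the partition is not yet determined (e.g. several partitions of 4 into 2 parts exist). Let N = A − (2)·I. Computing rank(N^1) = 2, rank(N^2) = 0; the number of blocks of size ≥ j is rank(N^{j−1}) − rank(N^j), giving [2, 2]. So we have 2 block(s) of size 2 → block sizes [2, 2]

Assembling the blocks gives a Jordan form
J =
  [2, 1, 0, 0]
  [0, 2, 0, 0]
  [0, 0, 2, 1]
  [0, 0, 0, 2]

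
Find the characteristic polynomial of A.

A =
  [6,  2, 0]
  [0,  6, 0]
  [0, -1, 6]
x^3 - 18*x^2 + 108*x - 216

Expanding det(x·I − A) (e.g. by cofactor expansion or by noting that A is similar to its Jordan form J, which has the same characteristic polynomial as A) gives
  χ_A(x) = x^3 - 18*x^2 + 108*x - 216
which factors as (x - 6)^3. The eigenvalues (with algebraic multiplicities) are λ = 6 with multiplicity 3.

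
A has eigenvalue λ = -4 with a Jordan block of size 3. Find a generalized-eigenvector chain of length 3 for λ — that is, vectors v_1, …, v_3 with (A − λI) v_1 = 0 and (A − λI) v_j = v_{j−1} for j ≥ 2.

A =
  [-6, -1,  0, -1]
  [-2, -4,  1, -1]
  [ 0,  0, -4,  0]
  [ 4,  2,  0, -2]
A Jordan chain for λ = -4 of length 3:
v_1 = (2, 0, 0, -4)ᵀ
v_2 = (-2, -2, 0, 4)ᵀ
v_3 = (1, 0, 0, 0)ᵀ

Let N = A − (-4)·I. We want v_3 with N^3 v_3 = 0 but N^2 v_3 ≠ 0; then v_{j-1} := N · v_j for j = 3, …, 2.

Pick v_3 = (1, 0, 0, 0)ᵀ.
Then v_2 = N · v_3 = (-2, -2, 0, 4)ᵀ.
Then v_1 = N · v_2 = (2, 0, 0, -4)ᵀ.

Sanity check: (A − (-4)·I) v_1 = (0, 0, 0, 0)ᵀ = 0. ✓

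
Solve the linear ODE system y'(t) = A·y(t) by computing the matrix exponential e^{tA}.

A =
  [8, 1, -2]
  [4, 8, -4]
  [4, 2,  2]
e^{tA} =
  [2*t*exp(6*t) + exp(6*t), t*exp(6*t), -2*t*exp(6*t)]
  [4*t*exp(6*t), 2*t*exp(6*t) + exp(6*t), -4*t*exp(6*t)]
  [4*t*exp(6*t), 2*t*exp(6*t), -4*t*exp(6*t) + exp(6*t)]

Strategy: write A = P · J · P⁻¹ where J is a Jordan canonical form, so e^{tA} = P · e^{tJ} · P⁻¹, and e^{tJ} can be computed block-by-block.

A has Jordan form
J =
  [6, 1, 0]
  [0, 6, 0]
  [0, 0, 6]
(up to reordering of blocks).

Per-block formulas:
  For a 1×1 block at λ = 6: exp(t · [6]) = [e^(6t)].
  For a 2×2 Jordan block J_2(6): exp(t · J_2(6)) = e^(6t)·(I + t·N), where N is the 2×2 nilpotent shift.

After assembling e^{tJ} and conjugating by P, we get:

e^{tA} =
  [2*t*exp(6*t) + exp(6*t), t*exp(6*t), -2*t*exp(6*t)]
  [4*t*exp(6*t), 2*t*exp(6*t) + exp(6*t), -4*t*exp(6*t)]
  [4*t*exp(6*t), 2*t*exp(6*t), -4*t*exp(6*t) + exp(6*t)]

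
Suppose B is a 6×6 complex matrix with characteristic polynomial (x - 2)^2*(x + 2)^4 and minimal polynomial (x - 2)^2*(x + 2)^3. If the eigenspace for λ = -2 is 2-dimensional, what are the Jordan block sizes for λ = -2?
Block sizes for λ = -2: [3, 1]

Step 1 — from the characteristic polynomial, algebraic multiplicity of λ = -2 is 4. From dim ker(B − (-2)·I) = 2, there are exactly 2 Jordan blocks for λ = -2.
Step 2 — from the minimal polynomial, the factor (x + 2)^3 tells us the largest block for λ = -2 has size 3.
Step 3 — with total size 4, 2 blocks, and largest block 3, the block sizes (in nonincreasing order) are [3, 1].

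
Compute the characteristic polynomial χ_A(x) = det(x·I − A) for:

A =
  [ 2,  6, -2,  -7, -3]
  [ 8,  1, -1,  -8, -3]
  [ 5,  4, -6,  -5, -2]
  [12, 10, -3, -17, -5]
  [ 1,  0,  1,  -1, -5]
x^5 + 25*x^4 + 250*x^3 + 1250*x^2 + 3125*x + 3125

Expanding det(x·I − A) (e.g. by cofactor expansion or by noting that A is similar to its Jordan form J, which has the same characteristic polynomial as A) gives
  χ_A(x) = x^5 + 25*x^4 + 250*x^3 + 1250*x^2 + 3125*x + 3125
which factors as (x + 5)^5. The eigenvalues (with algebraic multiplicities) are λ = -5 with multiplicity 5.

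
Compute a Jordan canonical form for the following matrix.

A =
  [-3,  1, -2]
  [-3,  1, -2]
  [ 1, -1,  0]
J_1(-2) ⊕ J_2(0)

The characteristic polynomial is
  det(x·I − A) = x^3 + 2*x^2 = x^2*(x + 2)

Eigenvalues and multiplicities (the geometric multiplicity of λ is n − rank(A − λI), which equals the number of Jordan blocks for λ):
  λ = -2: algebraic multiplicity = 1, geometric multiplicity = 1
  λ = 0: algebraic multiplicity = 2, geometric multiplicity = 1

Determining the block sizes for each eigenvalue:
  λ = -2: one block (gm = 1), so the single block has size am = 1 → block sizes [1]
  λ = 0: one block (gm = 1), so the single block has size am = 2 → block sizes [2]

Assembling the blocks gives a Jordan form
J =
  [-2, 0, 0]
  [ 0, 0, 1]
  [ 0, 0, 0]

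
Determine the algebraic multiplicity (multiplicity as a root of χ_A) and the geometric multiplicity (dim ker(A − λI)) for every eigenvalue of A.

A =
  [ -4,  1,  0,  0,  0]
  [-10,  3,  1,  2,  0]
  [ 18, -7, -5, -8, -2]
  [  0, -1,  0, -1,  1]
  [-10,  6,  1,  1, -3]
λ = -2: alg = 5, geom = 2

Step 1 — factor the characteristic polynomial to read off the algebraic multiplicities:
  χ_A(x) = (x + 2)^5

Step 2 — compute geometric multiplicities via the rank-nullity identity g(λ) = n − rank(A − λI):
  rank(A − (-2)·I) = 3, so dim ker(A − (-2)·I) = n − 3 = 2

Summary:
  λ = -2: algebraic multiplicity = 5, geometric multiplicity = 2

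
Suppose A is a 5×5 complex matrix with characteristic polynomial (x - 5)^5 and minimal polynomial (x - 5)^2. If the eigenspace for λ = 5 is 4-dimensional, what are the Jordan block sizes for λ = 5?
Block sizes for λ = 5: [2, 1, 1, 1]

Step 1 — from the characteristic polynomial, algebraic multiplicity of λ = 5 is 5. From dim ker(A − (5)·I) = 4, there are exactly 4 Jordan blocks for λ = 5.
Step 2 — from the minimal polynomial, the factor (x − 5)^2 tells us the largest block for λ = 5 has size 2.
Step 3 — with total size 5, 4 blocks, and largest block 2, the block sizes (in nonincreasing order) are [2, 1, 1, 1].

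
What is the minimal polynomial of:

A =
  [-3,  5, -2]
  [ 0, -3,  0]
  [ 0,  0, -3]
x^2 + 6*x + 9

The characteristic polynomial is χ_A(x) = (x + 3)^3, so the eigenvalues are known. The minimal polynomial is
  m_A(x) = Π_λ (x − λ)^{k_λ}
where k_λ is the size of the *largest* Jordan block for λ (equivalently, the smallest k with (A − λI)^k v = 0 for every generalised eigenvector v of λ).

  λ = -3: largest Jordan block has size 2, contributing (x + 3)^2

So m_A(x) = (x + 3)^2 = x^2 + 6*x + 9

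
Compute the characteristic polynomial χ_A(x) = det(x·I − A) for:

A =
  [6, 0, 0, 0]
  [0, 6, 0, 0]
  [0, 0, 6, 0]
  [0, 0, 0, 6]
x^4 - 24*x^3 + 216*x^2 - 864*x + 1296

Expanding det(x·I − A) (e.g. by cofactor expansion or by noting that A is similar to its Jordan form J, which has the same characteristic polynomial as A) gives
  χ_A(x) = x^4 - 24*x^3 + 216*x^2 - 864*x + 1296
which factors as (x - 6)^4. The eigenvalues (with algebraic multiplicities) are λ = 6 with multiplicity 4.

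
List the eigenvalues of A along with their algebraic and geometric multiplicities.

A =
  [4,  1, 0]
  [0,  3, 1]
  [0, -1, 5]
λ = 4: alg = 3, geom = 1

Step 1 — factor the characteristic polynomial to read off the algebraic multiplicities:
  χ_A(x) = (x - 4)^3

Step 2 — compute geometric multiplicities via the rank-nullity identity g(λ) = n − rank(A − λI):
  rank(A − (4)·I) = 2, so dim ker(A − (4)·I) = n − 2 = 1

Summary:
  λ = 4: algebraic multiplicity = 3, geometric multiplicity = 1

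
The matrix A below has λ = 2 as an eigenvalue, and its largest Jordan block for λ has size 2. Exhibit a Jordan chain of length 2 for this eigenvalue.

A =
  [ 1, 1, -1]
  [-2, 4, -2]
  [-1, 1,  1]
A Jordan chain for λ = 2 of length 2:
v_1 = (-1, -2, -1)ᵀ
v_2 = (1, 0, 0)ᵀ

Let N = A − (2)·I. We want v_2 with N^2 v_2 = 0 but N^1 v_2 ≠ 0; then v_{j-1} := N · v_j for j = 2, …, 2.

Pick v_2 = (1, 0, 0)ᵀ.
Then v_1 = N · v_2 = (-1, -2, -1)ᵀ.

Sanity check: (A − (2)·I) v_1 = (0, 0, 0)ᵀ = 0. ✓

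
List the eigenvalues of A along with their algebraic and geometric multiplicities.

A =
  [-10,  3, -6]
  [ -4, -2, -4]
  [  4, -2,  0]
λ = -4: alg = 3, geom = 2

Step 1 — factor the characteristic polynomial to read off the algebraic multiplicities:
  χ_A(x) = (x + 4)^3

Step 2 — compute geometric multiplicities via the rank-nullity identity g(λ) = n − rank(A − λI):
  rank(A − (-4)·I) = 1, so dim ker(A − (-4)·I) = n − 1 = 2

Summary:
  λ = -4: algebraic multiplicity = 3, geometric multiplicity = 2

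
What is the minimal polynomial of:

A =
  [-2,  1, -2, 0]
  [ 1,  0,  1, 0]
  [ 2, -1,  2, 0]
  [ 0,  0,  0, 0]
x^3

The characteristic polynomial is χ_A(x) = x^4, so the eigenvalues are known. The minimal polynomial is
  m_A(x) = Π_λ (x − λ)^{k_λ}
where k_λ is the size of the *largest* Jordan block for λ (equivalently, the smallest k with (A − λI)^k v = 0 for every generalised eigenvector v of λ).

  λ = 0: largest Jordan block has size 3, contributing (x − 0)^3

So m_A(x) = x^3 = x^3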